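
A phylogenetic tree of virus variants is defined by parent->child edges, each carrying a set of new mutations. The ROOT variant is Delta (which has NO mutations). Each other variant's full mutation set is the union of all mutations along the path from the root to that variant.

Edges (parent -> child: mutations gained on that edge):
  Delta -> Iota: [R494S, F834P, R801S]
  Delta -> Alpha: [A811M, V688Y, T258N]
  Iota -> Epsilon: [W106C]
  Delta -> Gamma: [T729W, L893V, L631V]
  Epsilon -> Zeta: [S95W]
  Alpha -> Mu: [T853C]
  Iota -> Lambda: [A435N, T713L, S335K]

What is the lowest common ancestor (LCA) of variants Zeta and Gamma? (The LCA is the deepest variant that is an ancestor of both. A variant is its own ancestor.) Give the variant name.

Path from root to Zeta: Delta -> Iota -> Epsilon -> Zeta
  ancestors of Zeta: {Delta, Iota, Epsilon, Zeta}
Path from root to Gamma: Delta -> Gamma
  ancestors of Gamma: {Delta, Gamma}
Common ancestors: {Delta}
Walk up from Gamma: Gamma (not in ancestors of Zeta), Delta (in ancestors of Zeta)
Deepest common ancestor (LCA) = Delta

Answer: Delta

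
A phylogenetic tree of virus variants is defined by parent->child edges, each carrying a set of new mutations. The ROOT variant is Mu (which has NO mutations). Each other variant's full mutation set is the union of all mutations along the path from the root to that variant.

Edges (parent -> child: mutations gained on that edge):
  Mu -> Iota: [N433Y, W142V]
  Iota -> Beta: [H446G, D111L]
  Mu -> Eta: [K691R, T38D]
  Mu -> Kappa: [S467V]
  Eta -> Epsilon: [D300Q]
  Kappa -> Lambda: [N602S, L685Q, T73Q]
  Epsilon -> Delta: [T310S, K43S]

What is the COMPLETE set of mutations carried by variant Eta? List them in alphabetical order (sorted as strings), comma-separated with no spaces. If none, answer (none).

Answer: K691R,T38D

Derivation:
At Mu: gained [] -> total []
At Eta: gained ['K691R', 'T38D'] -> total ['K691R', 'T38D']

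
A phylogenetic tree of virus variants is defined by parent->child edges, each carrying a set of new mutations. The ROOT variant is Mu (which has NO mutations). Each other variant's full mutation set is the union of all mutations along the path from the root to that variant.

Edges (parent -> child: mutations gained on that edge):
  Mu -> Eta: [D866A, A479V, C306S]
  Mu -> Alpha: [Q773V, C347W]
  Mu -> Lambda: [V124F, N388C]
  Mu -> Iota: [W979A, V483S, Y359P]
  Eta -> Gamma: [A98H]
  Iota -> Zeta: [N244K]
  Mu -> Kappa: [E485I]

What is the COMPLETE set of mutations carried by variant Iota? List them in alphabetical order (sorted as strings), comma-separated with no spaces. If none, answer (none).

At Mu: gained [] -> total []
At Iota: gained ['W979A', 'V483S', 'Y359P'] -> total ['V483S', 'W979A', 'Y359P']

Answer: V483S,W979A,Y359P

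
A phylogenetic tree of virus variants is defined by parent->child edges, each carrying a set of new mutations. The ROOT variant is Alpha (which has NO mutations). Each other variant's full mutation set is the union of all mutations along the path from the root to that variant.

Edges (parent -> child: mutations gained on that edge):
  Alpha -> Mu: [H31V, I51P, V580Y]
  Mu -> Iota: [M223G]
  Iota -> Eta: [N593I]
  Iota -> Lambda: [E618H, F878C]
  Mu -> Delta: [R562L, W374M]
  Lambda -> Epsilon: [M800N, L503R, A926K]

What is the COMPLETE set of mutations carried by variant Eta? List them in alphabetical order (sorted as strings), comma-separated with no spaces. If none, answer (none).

Answer: H31V,I51P,M223G,N593I,V580Y

Derivation:
At Alpha: gained [] -> total []
At Mu: gained ['H31V', 'I51P', 'V580Y'] -> total ['H31V', 'I51P', 'V580Y']
At Iota: gained ['M223G'] -> total ['H31V', 'I51P', 'M223G', 'V580Y']
At Eta: gained ['N593I'] -> total ['H31V', 'I51P', 'M223G', 'N593I', 'V580Y']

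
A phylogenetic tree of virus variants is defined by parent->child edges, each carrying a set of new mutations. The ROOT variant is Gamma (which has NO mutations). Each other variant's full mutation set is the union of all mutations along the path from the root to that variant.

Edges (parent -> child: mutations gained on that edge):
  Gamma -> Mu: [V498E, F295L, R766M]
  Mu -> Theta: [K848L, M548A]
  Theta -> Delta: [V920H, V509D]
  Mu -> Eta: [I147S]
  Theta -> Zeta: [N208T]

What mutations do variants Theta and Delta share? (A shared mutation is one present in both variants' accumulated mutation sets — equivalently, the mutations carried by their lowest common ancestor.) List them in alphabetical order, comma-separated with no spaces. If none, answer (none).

Accumulating mutations along path to Theta:
  At Gamma: gained [] -> total []
  At Mu: gained ['V498E', 'F295L', 'R766M'] -> total ['F295L', 'R766M', 'V498E']
  At Theta: gained ['K848L', 'M548A'] -> total ['F295L', 'K848L', 'M548A', 'R766M', 'V498E']
Mutations(Theta) = ['F295L', 'K848L', 'M548A', 'R766M', 'V498E']
Accumulating mutations along path to Delta:
  At Gamma: gained [] -> total []
  At Mu: gained ['V498E', 'F295L', 'R766M'] -> total ['F295L', 'R766M', 'V498E']
  At Theta: gained ['K848L', 'M548A'] -> total ['F295L', 'K848L', 'M548A', 'R766M', 'V498E']
  At Delta: gained ['V920H', 'V509D'] -> total ['F295L', 'K848L', 'M548A', 'R766M', 'V498E', 'V509D', 'V920H']
Mutations(Delta) = ['F295L', 'K848L', 'M548A', 'R766M', 'V498E', 'V509D', 'V920H']
Intersection: ['F295L', 'K848L', 'M548A', 'R766M', 'V498E'] ∩ ['F295L', 'K848L', 'M548A', 'R766M', 'V498E', 'V509D', 'V920H'] = ['F295L', 'K848L', 'M548A', 'R766M', 'V498E']

Answer: F295L,K848L,M548A,R766M,V498E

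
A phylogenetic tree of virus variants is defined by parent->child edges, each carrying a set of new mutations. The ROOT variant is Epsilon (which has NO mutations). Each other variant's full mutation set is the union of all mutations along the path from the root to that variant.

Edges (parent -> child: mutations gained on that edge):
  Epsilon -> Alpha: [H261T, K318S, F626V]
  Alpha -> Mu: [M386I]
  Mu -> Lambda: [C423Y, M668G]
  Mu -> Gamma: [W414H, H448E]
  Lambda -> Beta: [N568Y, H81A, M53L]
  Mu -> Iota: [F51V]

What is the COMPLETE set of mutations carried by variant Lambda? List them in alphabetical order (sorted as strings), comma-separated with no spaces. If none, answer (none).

Answer: C423Y,F626V,H261T,K318S,M386I,M668G

Derivation:
At Epsilon: gained [] -> total []
At Alpha: gained ['H261T', 'K318S', 'F626V'] -> total ['F626V', 'H261T', 'K318S']
At Mu: gained ['M386I'] -> total ['F626V', 'H261T', 'K318S', 'M386I']
At Lambda: gained ['C423Y', 'M668G'] -> total ['C423Y', 'F626V', 'H261T', 'K318S', 'M386I', 'M668G']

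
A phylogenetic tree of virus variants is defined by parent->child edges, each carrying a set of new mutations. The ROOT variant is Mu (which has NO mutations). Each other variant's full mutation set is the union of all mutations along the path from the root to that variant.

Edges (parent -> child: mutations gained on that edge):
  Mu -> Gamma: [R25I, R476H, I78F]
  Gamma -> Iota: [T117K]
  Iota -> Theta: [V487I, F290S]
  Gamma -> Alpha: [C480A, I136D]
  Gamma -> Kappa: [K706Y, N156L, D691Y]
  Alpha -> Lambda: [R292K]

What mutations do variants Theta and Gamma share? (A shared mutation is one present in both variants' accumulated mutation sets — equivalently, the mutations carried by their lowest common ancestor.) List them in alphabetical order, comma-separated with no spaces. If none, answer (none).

Accumulating mutations along path to Theta:
  At Mu: gained [] -> total []
  At Gamma: gained ['R25I', 'R476H', 'I78F'] -> total ['I78F', 'R25I', 'R476H']
  At Iota: gained ['T117K'] -> total ['I78F', 'R25I', 'R476H', 'T117K']
  At Theta: gained ['V487I', 'F290S'] -> total ['F290S', 'I78F', 'R25I', 'R476H', 'T117K', 'V487I']
Mutations(Theta) = ['F290S', 'I78F', 'R25I', 'R476H', 'T117K', 'V487I']
Accumulating mutations along path to Gamma:
  At Mu: gained [] -> total []
  At Gamma: gained ['R25I', 'R476H', 'I78F'] -> total ['I78F', 'R25I', 'R476H']
Mutations(Gamma) = ['I78F', 'R25I', 'R476H']
Intersection: ['F290S', 'I78F', 'R25I', 'R476H', 'T117K', 'V487I'] ∩ ['I78F', 'R25I', 'R476H'] = ['I78F', 'R25I', 'R476H']

Answer: I78F,R25I,R476H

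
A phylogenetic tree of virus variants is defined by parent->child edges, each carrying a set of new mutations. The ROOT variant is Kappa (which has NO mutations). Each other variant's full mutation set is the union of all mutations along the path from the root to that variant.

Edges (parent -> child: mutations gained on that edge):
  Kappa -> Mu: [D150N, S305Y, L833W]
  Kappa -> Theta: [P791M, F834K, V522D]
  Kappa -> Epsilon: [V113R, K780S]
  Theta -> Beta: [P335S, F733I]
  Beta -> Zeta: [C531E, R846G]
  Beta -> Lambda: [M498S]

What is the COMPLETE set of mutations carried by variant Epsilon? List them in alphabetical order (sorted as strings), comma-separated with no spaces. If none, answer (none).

Answer: K780S,V113R

Derivation:
At Kappa: gained [] -> total []
At Epsilon: gained ['V113R', 'K780S'] -> total ['K780S', 'V113R']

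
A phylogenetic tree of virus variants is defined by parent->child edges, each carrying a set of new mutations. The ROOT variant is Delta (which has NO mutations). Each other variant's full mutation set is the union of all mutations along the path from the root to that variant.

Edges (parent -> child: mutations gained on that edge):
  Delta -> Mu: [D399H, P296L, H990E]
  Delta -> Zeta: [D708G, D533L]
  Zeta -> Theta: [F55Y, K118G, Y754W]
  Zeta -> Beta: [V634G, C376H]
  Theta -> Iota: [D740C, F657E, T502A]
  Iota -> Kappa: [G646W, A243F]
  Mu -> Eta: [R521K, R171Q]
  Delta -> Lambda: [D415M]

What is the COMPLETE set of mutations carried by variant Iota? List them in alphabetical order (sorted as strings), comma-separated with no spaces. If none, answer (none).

At Delta: gained [] -> total []
At Zeta: gained ['D708G', 'D533L'] -> total ['D533L', 'D708G']
At Theta: gained ['F55Y', 'K118G', 'Y754W'] -> total ['D533L', 'D708G', 'F55Y', 'K118G', 'Y754W']
At Iota: gained ['D740C', 'F657E', 'T502A'] -> total ['D533L', 'D708G', 'D740C', 'F55Y', 'F657E', 'K118G', 'T502A', 'Y754W']

Answer: D533L,D708G,D740C,F55Y,F657E,K118G,T502A,Y754W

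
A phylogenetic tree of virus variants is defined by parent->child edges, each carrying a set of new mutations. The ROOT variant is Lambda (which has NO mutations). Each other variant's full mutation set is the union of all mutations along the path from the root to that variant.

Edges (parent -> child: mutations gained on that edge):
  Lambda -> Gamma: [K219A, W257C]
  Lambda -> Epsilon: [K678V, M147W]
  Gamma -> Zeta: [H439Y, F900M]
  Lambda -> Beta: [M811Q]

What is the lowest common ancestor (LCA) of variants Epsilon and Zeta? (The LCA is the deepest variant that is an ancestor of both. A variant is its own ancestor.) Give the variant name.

Answer: Lambda

Derivation:
Path from root to Epsilon: Lambda -> Epsilon
  ancestors of Epsilon: {Lambda, Epsilon}
Path from root to Zeta: Lambda -> Gamma -> Zeta
  ancestors of Zeta: {Lambda, Gamma, Zeta}
Common ancestors: {Lambda}
Walk up from Zeta: Zeta (not in ancestors of Epsilon), Gamma (not in ancestors of Epsilon), Lambda (in ancestors of Epsilon)
Deepest common ancestor (LCA) = Lambda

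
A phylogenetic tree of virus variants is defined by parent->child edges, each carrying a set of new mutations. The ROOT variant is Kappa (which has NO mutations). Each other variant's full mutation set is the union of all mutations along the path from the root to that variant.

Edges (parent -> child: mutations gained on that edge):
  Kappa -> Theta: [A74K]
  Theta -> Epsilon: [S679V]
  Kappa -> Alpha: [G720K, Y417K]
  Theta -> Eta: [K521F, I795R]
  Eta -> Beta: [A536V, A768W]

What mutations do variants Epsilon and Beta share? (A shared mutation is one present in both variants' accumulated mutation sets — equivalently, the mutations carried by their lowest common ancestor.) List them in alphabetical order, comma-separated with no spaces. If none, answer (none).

Answer: A74K

Derivation:
Accumulating mutations along path to Epsilon:
  At Kappa: gained [] -> total []
  At Theta: gained ['A74K'] -> total ['A74K']
  At Epsilon: gained ['S679V'] -> total ['A74K', 'S679V']
Mutations(Epsilon) = ['A74K', 'S679V']
Accumulating mutations along path to Beta:
  At Kappa: gained [] -> total []
  At Theta: gained ['A74K'] -> total ['A74K']
  At Eta: gained ['K521F', 'I795R'] -> total ['A74K', 'I795R', 'K521F']
  At Beta: gained ['A536V', 'A768W'] -> total ['A536V', 'A74K', 'A768W', 'I795R', 'K521F']
Mutations(Beta) = ['A536V', 'A74K', 'A768W', 'I795R', 'K521F']
Intersection: ['A74K', 'S679V'] ∩ ['A536V', 'A74K', 'A768W', 'I795R', 'K521F'] = ['A74K']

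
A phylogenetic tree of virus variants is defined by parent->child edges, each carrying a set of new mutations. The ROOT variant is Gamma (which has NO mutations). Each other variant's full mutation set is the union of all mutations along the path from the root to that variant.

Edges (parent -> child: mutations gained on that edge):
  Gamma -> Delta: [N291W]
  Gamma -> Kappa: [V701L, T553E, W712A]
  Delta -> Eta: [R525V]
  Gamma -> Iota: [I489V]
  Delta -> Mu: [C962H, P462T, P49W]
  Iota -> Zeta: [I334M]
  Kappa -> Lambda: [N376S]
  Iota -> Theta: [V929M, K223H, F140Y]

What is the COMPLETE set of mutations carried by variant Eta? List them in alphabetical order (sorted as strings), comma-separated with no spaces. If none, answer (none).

At Gamma: gained [] -> total []
At Delta: gained ['N291W'] -> total ['N291W']
At Eta: gained ['R525V'] -> total ['N291W', 'R525V']

Answer: N291W,R525V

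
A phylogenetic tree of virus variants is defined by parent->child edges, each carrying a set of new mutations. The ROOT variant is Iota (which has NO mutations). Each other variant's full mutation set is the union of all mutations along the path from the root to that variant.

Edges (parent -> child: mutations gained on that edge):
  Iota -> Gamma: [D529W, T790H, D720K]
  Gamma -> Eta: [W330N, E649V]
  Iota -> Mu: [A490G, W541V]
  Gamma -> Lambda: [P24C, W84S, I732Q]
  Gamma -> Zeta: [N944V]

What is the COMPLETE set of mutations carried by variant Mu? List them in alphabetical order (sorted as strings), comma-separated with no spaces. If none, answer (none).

At Iota: gained [] -> total []
At Mu: gained ['A490G', 'W541V'] -> total ['A490G', 'W541V']

Answer: A490G,W541V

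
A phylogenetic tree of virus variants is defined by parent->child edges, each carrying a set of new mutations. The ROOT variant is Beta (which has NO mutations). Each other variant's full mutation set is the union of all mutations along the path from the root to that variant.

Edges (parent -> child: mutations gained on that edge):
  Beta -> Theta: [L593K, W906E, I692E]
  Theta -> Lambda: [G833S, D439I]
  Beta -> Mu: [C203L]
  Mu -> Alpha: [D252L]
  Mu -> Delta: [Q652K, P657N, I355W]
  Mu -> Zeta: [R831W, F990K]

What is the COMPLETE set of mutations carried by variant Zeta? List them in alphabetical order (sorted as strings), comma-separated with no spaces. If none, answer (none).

Answer: C203L,F990K,R831W

Derivation:
At Beta: gained [] -> total []
At Mu: gained ['C203L'] -> total ['C203L']
At Zeta: gained ['R831W', 'F990K'] -> total ['C203L', 'F990K', 'R831W']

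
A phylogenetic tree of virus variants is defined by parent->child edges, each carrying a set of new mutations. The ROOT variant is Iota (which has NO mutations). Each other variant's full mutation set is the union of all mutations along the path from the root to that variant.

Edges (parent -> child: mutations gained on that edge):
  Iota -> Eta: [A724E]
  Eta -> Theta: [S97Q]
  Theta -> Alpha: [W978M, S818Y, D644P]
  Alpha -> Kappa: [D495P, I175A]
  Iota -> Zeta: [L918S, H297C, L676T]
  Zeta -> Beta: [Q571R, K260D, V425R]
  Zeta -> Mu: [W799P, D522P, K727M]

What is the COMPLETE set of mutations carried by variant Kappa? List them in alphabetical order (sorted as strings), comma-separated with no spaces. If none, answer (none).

Answer: A724E,D495P,D644P,I175A,S818Y,S97Q,W978M

Derivation:
At Iota: gained [] -> total []
At Eta: gained ['A724E'] -> total ['A724E']
At Theta: gained ['S97Q'] -> total ['A724E', 'S97Q']
At Alpha: gained ['W978M', 'S818Y', 'D644P'] -> total ['A724E', 'D644P', 'S818Y', 'S97Q', 'W978M']
At Kappa: gained ['D495P', 'I175A'] -> total ['A724E', 'D495P', 'D644P', 'I175A', 'S818Y', 'S97Q', 'W978M']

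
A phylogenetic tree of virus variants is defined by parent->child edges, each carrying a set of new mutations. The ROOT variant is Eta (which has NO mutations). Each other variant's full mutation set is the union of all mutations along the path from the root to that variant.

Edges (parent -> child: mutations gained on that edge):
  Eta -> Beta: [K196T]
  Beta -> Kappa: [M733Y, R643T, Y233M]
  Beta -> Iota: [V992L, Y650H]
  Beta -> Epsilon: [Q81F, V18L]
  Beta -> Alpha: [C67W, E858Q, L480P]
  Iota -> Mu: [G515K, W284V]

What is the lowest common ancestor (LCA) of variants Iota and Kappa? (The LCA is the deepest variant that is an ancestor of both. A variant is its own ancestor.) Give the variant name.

Path from root to Iota: Eta -> Beta -> Iota
  ancestors of Iota: {Eta, Beta, Iota}
Path from root to Kappa: Eta -> Beta -> Kappa
  ancestors of Kappa: {Eta, Beta, Kappa}
Common ancestors: {Eta, Beta}
Walk up from Kappa: Kappa (not in ancestors of Iota), Beta (in ancestors of Iota), Eta (in ancestors of Iota)
Deepest common ancestor (LCA) = Beta

Answer: Beta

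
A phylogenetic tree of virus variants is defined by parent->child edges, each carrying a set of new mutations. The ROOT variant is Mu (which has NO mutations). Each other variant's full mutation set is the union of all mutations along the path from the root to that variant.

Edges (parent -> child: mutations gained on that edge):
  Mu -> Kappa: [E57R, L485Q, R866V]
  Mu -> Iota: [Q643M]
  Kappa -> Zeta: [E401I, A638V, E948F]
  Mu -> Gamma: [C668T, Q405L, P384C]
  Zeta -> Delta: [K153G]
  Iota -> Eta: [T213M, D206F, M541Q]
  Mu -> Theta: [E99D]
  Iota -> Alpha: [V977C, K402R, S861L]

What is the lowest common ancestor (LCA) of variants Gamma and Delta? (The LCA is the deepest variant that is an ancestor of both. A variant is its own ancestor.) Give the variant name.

Answer: Mu

Derivation:
Path from root to Gamma: Mu -> Gamma
  ancestors of Gamma: {Mu, Gamma}
Path from root to Delta: Mu -> Kappa -> Zeta -> Delta
  ancestors of Delta: {Mu, Kappa, Zeta, Delta}
Common ancestors: {Mu}
Walk up from Delta: Delta (not in ancestors of Gamma), Zeta (not in ancestors of Gamma), Kappa (not in ancestors of Gamma), Mu (in ancestors of Gamma)
Deepest common ancestor (LCA) = Mu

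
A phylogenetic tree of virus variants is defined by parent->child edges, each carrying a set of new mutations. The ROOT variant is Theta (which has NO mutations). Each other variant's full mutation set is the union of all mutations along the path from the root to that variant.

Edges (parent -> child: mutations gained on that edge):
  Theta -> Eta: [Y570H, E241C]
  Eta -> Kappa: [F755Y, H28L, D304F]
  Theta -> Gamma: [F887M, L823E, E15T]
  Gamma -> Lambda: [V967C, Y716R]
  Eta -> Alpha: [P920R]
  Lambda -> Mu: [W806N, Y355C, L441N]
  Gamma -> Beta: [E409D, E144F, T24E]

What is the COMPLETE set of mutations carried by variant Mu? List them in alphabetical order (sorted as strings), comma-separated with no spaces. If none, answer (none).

At Theta: gained [] -> total []
At Gamma: gained ['F887M', 'L823E', 'E15T'] -> total ['E15T', 'F887M', 'L823E']
At Lambda: gained ['V967C', 'Y716R'] -> total ['E15T', 'F887M', 'L823E', 'V967C', 'Y716R']
At Mu: gained ['W806N', 'Y355C', 'L441N'] -> total ['E15T', 'F887M', 'L441N', 'L823E', 'V967C', 'W806N', 'Y355C', 'Y716R']

Answer: E15T,F887M,L441N,L823E,V967C,W806N,Y355C,Y716R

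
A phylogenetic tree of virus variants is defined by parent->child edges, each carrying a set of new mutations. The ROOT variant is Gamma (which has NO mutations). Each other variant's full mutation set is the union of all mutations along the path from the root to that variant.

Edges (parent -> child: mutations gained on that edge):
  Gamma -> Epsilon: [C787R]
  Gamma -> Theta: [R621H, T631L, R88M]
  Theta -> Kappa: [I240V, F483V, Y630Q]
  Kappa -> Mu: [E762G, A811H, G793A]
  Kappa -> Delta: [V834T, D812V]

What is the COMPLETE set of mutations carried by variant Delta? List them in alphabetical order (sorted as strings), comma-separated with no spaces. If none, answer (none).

At Gamma: gained [] -> total []
At Theta: gained ['R621H', 'T631L', 'R88M'] -> total ['R621H', 'R88M', 'T631L']
At Kappa: gained ['I240V', 'F483V', 'Y630Q'] -> total ['F483V', 'I240V', 'R621H', 'R88M', 'T631L', 'Y630Q']
At Delta: gained ['V834T', 'D812V'] -> total ['D812V', 'F483V', 'I240V', 'R621H', 'R88M', 'T631L', 'V834T', 'Y630Q']

Answer: D812V,F483V,I240V,R621H,R88M,T631L,V834T,Y630Q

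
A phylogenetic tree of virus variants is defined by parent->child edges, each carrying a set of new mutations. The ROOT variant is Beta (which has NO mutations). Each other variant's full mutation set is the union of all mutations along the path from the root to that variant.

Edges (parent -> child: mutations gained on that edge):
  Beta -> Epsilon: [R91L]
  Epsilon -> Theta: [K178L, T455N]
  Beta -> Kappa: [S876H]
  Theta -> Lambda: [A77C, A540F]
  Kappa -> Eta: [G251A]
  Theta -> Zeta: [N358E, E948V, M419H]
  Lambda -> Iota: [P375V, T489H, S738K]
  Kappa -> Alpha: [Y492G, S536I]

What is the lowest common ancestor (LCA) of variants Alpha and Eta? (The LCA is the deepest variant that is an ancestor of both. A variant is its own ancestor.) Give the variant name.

Answer: Kappa

Derivation:
Path from root to Alpha: Beta -> Kappa -> Alpha
  ancestors of Alpha: {Beta, Kappa, Alpha}
Path from root to Eta: Beta -> Kappa -> Eta
  ancestors of Eta: {Beta, Kappa, Eta}
Common ancestors: {Beta, Kappa}
Walk up from Eta: Eta (not in ancestors of Alpha), Kappa (in ancestors of Alpha), Beta (in ancestors of Alpha)
Deepest common ancestor (LCA) = Kappa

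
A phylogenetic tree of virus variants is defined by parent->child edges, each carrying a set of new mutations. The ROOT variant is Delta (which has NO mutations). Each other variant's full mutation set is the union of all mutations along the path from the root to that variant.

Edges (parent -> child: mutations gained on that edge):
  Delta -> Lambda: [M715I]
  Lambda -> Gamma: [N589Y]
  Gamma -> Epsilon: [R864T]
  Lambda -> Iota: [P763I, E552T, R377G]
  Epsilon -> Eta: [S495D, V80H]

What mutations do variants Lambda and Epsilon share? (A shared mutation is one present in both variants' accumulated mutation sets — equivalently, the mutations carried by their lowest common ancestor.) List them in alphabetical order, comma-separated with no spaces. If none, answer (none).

Accumulating mutations along path to Lambda:
  At Delta: gained [] -> total []
  At Lambda: gained ['M715I'] -> total ['M715I']
Mutations(Lambda) = ['M715I']
Accumulating mutations along path to Epsilon:
  At Delta: gained [] -> total []
  At Lambda: gained ['M715I'] -> total ['M715I']
  At Gamma: gained ['N589Y'] -> total ['M715I', 'N589Y']
  At Epsilon: gained ['R864T'] -> total ['M715I', 'N589Y', 'R864T']
Mutations(Epsilon) = ['M715I', 'N589Y', 'R864T']
Intersection: ['M715I'] ∩ ['M715I', 'N589Y', 'R864T'] = ['M715I']

Answer: M715I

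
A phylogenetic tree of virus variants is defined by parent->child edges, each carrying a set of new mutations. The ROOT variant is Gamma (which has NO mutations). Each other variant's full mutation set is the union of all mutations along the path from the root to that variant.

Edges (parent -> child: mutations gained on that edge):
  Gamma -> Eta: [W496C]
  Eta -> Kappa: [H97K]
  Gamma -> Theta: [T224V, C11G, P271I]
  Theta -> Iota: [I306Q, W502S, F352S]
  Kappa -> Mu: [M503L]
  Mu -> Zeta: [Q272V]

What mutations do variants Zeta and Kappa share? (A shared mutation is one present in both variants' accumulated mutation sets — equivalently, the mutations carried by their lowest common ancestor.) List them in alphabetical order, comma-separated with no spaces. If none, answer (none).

Answer: H97K,W496C

Derivation:
Accumulating mutations along path to Zeta:
  At Gamma: gained [] -> total []
  At Eta: gained ['W496C'] -> total ['W496C']
  At Kappa: gained ['H97K'] -> total ['H97K', 'W496C']
  At Mu: gained ['M503L'] -> total ['H97K', 'M503L', 'W496C']
  At Zeta: gained ['Q272V'] -> total ['H97K', 'M503L', 'Q272V', 'W496C']
Mutations(Zeta) = ['H97K', 'M503L', 'Q272V', 'W496C']
Accumulating mutations along path to Kappa:
  At Gamma: gained [] -> total []
  At Eta: gained ['W496C'] -> total ['W496C']
  At Kappa: gained ['H97K'] -> total ['H97K', 'W496C']
Mutations(Kappa) = ['H97K', 'W496C']
Intersection: ['H97K', 'M503L', 'Q272V', 'W496C'] ∩ ['H97K', 'W496C'] = ['H97K', 'W496C']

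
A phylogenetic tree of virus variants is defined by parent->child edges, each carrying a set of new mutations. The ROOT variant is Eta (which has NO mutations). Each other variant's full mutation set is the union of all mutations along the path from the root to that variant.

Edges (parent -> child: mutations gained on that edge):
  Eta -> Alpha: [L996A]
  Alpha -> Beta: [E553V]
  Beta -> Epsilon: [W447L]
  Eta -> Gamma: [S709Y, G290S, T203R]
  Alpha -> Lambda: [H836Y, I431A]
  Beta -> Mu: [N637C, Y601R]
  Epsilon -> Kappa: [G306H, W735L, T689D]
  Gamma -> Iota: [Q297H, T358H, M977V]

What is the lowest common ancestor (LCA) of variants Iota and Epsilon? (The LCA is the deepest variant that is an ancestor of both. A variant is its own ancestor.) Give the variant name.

Answer: Eta

Derivation:
Path from root to Iota: Eta -> Gamma -> Iota
  ancestors of Iota: {Eta, Gamma, Iota}
Path from root to Epsilon: Eta -> Alpha -> Beta -> Epsilon
  ancestors of Epsilon: {Eta, Alpha, Beta, Epsilon}
Common ancestors: {Eta}
Walk up from Epsilon: Epsilon (not in ancestors of Iota), Beta (not in ancestors of Iota), Alpha (not in ancestors of Iota), Eta (in ancestors of Iota)
Deepest common ancestor (LCA) = Eta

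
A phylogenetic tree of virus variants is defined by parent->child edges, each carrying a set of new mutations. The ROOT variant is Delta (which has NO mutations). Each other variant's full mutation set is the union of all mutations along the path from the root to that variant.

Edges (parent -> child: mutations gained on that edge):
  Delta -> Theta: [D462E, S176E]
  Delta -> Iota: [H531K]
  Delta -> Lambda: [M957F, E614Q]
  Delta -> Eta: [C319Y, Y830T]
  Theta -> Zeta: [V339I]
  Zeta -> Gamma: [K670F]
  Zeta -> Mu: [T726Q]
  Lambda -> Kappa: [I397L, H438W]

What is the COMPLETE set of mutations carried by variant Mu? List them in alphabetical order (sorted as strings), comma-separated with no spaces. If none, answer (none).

At Delta: gained [] -> total []
At Theta: gained ['D462E', 'S176E'] -> total ['D462E', 'S176E']
At Zeta: gained ['V339I'] -> total ['D462E', 'S176E', 'V339I']
At Mu: gained ['T726Q'] -> total ['D462E', 'S176E', 'T726Q', 'V339I']

Answer: D462E,S176E,T726Q,V339I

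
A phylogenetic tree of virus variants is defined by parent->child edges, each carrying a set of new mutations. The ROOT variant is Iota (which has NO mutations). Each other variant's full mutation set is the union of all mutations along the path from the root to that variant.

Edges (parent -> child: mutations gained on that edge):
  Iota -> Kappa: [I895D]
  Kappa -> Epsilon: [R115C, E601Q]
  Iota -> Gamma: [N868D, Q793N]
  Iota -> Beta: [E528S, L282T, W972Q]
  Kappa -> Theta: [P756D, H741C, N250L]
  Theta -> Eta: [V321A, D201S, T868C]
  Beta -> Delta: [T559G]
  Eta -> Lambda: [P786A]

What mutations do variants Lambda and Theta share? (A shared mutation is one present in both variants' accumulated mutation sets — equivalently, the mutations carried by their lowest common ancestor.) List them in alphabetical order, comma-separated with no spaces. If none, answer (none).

Answer: H741C,I895D,N250L,P756D

Derivation:
Accumulating mutations along path to Lambda:
  At Iota: gained [] -> total []
  At Kappa: gained ['I895D'] -> total ['I895D']
  At Theta: gained ['P756D', 'H741C', 'N250L'] -> total ['H741C', 'I895D', 'N250L', 'P756D']
  At Eta: gained ['V321A', 'D201S', 'T868C'] -> total ['D201S', 'H741C', 'I895D', 'N250L', 'P756D', 'T868C', 'V321A']
  At Lambda: gained ['P786A'] -> total ['D201S', 'H741C', 'I895D', 'N250L', 'P756D', 'P786A', 'T868C', 'V321A']
Mutations(Lambda) = ['D201S', 'H741C', 'I895D', 'N250L', 'P756D', 'P786A', 'T868C', 'V321A']
Accumulating mutations along path to Theta:
  At Iota: gained [] -> total []
  At Kappa: gained ['I895D'] -> total ['I895D']
  At Theta: gained ['P756D', 'H741C', 'N250L'] -> total ['H741C', 'I895D', 'N250L', 'P756D']
Mutations(Theta) = ['H741C', 'I895D', 'N250L', 'P756D']
Intersection: ['D201S', 'H741C', 'I895D', 'N250L', 'P756D', 'P786A', 'T868C', 'V321A'] ∩ ['H741C', 'I895D', 'N250L', 'P756D'] = ['H741C', 'I895D', 'N250L', 'P756D']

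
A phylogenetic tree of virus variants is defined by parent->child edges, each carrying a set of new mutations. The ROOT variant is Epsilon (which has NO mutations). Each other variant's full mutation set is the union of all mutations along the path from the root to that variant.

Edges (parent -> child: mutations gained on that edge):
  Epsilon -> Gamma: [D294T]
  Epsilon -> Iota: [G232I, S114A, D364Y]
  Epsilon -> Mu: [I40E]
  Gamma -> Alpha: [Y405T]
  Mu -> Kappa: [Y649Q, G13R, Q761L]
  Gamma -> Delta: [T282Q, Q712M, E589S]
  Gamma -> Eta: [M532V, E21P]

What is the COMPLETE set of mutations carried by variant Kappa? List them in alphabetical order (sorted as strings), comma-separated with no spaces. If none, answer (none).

Answer: G13R,I40E,Q761L,Y649Q

Derivation:
At Epsilon: gained [] -> total []
At Mu: gained ['I40E'] -> total ['I40E']
At Kappa: gained ['Y649Q', 'G13R', 'Q761L'] -> total ['G13R', 'I40E', 'Q761L', 'Y649Q']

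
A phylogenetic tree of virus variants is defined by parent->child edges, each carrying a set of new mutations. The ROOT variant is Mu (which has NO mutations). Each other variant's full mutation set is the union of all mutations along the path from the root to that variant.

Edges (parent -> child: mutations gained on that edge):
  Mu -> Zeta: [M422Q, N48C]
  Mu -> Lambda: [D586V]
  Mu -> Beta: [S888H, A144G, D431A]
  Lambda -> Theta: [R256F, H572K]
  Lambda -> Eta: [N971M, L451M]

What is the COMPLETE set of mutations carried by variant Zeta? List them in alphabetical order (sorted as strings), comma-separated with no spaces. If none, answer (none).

At Mu: gained [] -> total []
At Zeta: gained ['M422Q', 'N48C'] -> total ['M422Q', 'N48C']

Answer: M422Q,N48C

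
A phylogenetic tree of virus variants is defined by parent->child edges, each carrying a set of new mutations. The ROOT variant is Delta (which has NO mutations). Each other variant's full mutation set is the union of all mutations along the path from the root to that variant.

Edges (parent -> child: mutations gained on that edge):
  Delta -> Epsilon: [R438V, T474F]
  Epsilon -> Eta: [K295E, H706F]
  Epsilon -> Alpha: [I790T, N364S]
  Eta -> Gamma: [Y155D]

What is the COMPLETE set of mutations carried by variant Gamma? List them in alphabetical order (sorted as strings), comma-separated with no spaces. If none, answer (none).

Answer: H706F,K295E,R438V,T474F,Y155D

Derivation:
At Delta: gained [] -> total []
At Epsilon: gained ['R438V', 'T474F'] -> total ['R438V', 'T474F']
At Eta: gained ['K295E', 'H706F'] -> total ['H706F', 'K295E', 'R438V', 'T474F']
At Gamma: gained ['Y155D'] -> total ['H706F', 'K295E', 'R438V', 'T474F', 'Y155D']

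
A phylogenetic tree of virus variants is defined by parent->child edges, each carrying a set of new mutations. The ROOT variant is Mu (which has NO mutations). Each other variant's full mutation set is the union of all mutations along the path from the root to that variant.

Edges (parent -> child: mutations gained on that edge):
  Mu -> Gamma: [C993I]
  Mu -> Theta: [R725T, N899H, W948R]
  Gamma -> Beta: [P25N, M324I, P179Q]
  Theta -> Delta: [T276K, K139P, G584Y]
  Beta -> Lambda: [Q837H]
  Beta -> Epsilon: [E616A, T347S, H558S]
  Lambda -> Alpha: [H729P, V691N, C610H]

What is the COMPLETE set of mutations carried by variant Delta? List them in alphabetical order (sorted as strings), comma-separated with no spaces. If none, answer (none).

At Mu: gained [] -> total []
At Theta: gained ['R725T', 'N899H', 'W948R'] -> total ['N899H', 'R725T', 'W948R']
At Delta: gained ['T276K', 'K139P', 'G584Y'] -> total ['G584Y', 'K139P', 'N899H', 'R725T', 'T276K', 'W948R']

Answer: G584Y,K139P,N899H,R725T,T276K,W948R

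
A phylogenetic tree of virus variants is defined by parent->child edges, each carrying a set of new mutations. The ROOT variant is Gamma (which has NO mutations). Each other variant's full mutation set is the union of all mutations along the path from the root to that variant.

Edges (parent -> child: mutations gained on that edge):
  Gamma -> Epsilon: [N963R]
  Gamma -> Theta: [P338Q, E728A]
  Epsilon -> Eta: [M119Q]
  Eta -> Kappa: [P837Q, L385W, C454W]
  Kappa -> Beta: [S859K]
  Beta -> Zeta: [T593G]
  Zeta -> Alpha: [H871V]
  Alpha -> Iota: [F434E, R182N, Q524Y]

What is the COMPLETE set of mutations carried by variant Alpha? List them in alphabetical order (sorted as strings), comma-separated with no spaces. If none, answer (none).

At Gamma: gained [] -> total []
At Epsilon: gained ['N963R'] -> total ['N963R']
At Eta: gained ['M119Q'] -> total ['M119Q', 'N963R']
At Kappa: gained ['P837Q', 'L385W', 'C454W'] -> total ['C454W', 'L385W', 'M119Q', 'N963R', 'P837Q']
At Beta: gained ['S859K'] -> total ['C454W', 'L385W', 'M119Q', 'N963R', 'P837Q', 'S859K']
At Zeta: gained ['T593G'] -> total ['C454W', 'L385W', 'M119Q', 'N963R', 'P837Q', 'S859K', 'T593G']
At Alpha: gained ['H871V'] -> total ['C454W', 'H871V', 'L385W', 'M119Q', 'N963R', 'P837Q', 'S859K', 'T593G']

Answer: C454W,H871V,L385W,M119Q,N963R,P837Q,S859K,T593G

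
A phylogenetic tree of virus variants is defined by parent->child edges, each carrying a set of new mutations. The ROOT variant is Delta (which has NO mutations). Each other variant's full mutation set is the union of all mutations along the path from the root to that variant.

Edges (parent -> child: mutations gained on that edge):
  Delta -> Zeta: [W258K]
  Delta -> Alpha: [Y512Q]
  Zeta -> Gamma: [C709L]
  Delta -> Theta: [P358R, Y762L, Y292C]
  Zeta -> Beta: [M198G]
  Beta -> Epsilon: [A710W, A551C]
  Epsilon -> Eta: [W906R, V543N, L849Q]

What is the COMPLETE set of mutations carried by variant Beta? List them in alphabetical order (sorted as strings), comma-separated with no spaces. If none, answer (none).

At Delta: gained [] -> total []
At Zeta: gained ['W258K'] -> total ['W258K']
At Beta: gained ['M198G'] -> total ['M198G', 'W258K']

Answer: M198G,W258K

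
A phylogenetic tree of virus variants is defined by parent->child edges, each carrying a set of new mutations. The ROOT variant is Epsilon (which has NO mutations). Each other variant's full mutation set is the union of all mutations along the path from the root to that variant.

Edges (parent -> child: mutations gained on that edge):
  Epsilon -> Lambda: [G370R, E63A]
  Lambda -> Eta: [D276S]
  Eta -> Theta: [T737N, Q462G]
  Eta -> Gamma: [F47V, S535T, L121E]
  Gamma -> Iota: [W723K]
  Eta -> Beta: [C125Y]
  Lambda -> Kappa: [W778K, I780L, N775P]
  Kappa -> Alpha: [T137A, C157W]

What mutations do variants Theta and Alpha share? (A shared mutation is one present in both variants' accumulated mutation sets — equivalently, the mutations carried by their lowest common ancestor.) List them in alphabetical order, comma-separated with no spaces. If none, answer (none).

Answer: E63A,G370R

Derivation:
Accumulating mutations along path to Theta:
  At Epsilon: gained [] -> total []
  At Lambda: gained ['G370R', 'E63A'] -> total ['E63A', 'G370R']
  At Eta: gained ['D276S'] -> total ['D276S', 'E63A', 'G370R']
  At Theta: gained ['T737N', 'Q462G'] -> total ['D276S', 'E63A', 'G370R', 'Q462G', 'T737N']
Mutations(Theta) = ['D276S', 'E63A', 'G370R', 'Q462G', 'T737N']
Accumulating mutations along path to Alpha:
  At Epsilon: gained [] -> total []
  At Lambda: gained ['G370R', 'E63A'] -> total ['E63A', 'G370R']
  At Kappa: gained ['W778K', 'I780L', 'N775P'] -> total ['E63A', 'G370R', 'I780L', 'N775P', 'W778K']
  At Alpha: gained ['T137A', 'C157W'] -> total ['C157W', 'E63A', 'G370R', 'I780L', 'N775P', 'T137A', 'W778K']
Mutations(Alpha) = ['C157W', 'E63A', 'G370R', 'I780L', 'N775P', 'T137A', 'W778K']
Intersection: ['D276S', 'E63A', 'G370R', 'Q462G', 'T737N'] ∩ ['C157W', 'E63A', 'G370R', 'I780L', 'N775P', 'T137A', 'W778K'] = ['E63A', 'G370R']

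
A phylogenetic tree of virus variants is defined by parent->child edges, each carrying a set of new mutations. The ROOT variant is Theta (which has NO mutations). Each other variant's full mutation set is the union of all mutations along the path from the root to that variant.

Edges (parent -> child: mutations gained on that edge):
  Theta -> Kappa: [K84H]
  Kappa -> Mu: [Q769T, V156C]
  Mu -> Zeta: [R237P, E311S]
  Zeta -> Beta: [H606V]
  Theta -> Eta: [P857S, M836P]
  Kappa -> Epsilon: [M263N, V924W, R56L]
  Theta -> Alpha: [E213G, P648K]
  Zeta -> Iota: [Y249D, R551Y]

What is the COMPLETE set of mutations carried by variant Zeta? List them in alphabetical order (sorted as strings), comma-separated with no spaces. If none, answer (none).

Answer: E311S,K84H,Q769T,R237P,V156C

Derivation:
At Theta: gained [] -> total []
At Kappa: gained ['K84H'] -> total ['K84H']
At Mu: gained ['Q769T', 'V156C'] -> total ['K84H', 'Q769T', 'V156C']
At Zeta: gained ['R237P', 'E311S'] -> total ['E311S', 'K84H', 'Q769T', 'R237P', 'V156C']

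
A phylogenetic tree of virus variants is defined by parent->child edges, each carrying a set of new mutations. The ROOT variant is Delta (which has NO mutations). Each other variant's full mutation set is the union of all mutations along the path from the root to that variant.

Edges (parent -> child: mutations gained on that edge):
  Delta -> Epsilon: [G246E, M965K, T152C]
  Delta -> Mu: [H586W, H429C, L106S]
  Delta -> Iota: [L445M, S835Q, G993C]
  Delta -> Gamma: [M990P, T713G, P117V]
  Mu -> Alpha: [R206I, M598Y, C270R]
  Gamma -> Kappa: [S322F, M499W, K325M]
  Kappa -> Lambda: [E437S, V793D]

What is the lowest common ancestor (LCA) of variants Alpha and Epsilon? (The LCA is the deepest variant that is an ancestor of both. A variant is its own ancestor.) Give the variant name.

Path from root to Alpha: Delta -> Mu -> Alpha
  ancestors of Alpha: {Delta, Mu, Alpha}
Path from root to Epsilon: Delta -> Epsilon
  ancestors of Epsilon: {Delta, Epsilon}
Common ancestors: {Delta}
Walk up from Epsilon: Epsilon (not in ancestors of Alpha), Delta (in ancestors of Alpha)
Deepest common ancestor (LCA) = Delta

Answer: Delta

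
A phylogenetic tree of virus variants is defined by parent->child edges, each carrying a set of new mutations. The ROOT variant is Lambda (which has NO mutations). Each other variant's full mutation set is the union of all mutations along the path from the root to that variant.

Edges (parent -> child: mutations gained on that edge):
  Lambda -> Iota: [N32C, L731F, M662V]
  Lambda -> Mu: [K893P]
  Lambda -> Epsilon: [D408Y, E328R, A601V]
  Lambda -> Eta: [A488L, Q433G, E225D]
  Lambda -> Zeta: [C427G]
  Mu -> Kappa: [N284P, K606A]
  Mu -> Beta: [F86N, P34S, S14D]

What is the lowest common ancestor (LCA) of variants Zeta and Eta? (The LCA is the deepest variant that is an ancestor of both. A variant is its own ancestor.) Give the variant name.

Path from root to Zeta: Lambda -> Zeta
  ancestors of Zeta: {Lambda, Zeta}
Path from root to Eta: Lambda -> Eta
  ancestors of Eta: {Lambda, Eta}
Common ancestors: {Lambda}
Walk up from Eta: Eta (not in ancestors of Zeta), Lambda (in ancestors of Zeta)
Deepest common ancestor (LCA) = Lambda

Answer: Lambda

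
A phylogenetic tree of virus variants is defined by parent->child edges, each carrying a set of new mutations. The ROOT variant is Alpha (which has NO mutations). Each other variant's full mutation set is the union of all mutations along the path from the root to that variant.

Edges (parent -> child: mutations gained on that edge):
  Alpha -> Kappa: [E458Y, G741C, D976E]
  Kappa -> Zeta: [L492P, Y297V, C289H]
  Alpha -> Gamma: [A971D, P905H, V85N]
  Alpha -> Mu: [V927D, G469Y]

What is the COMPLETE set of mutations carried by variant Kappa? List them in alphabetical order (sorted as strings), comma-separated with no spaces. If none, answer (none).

At Alpha: gained [] -> total []
At Kappa: gained ['E458Y', 'G741C', 'D976E'] -> total ['D976E', 'E458Y', 'G741C']

Answer: D976E,E458Y,G741C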